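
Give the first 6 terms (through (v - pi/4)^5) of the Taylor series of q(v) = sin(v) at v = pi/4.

sqrt(2)*(v - pi/4)^5/240 + sqrt(2)*(v - pi/4)^4/48 - sqrt(2)*(v - pi/4)^3/12 - sqrt(2)*(v - pi/4)^2/4 + sqrt(2)*(v - pi/4)/2 + sqrt(2)/2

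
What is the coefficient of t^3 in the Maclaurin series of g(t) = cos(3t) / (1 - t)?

-7/2

Expand each factor separately, then convolve coefficients.
g(0) = 1
g′(0) = 1
g′′(0) = -7
g′′′(0) = -21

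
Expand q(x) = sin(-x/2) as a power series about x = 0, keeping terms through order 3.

x^3/48 - x/2

q(0) = 0
q′(0) = -1/2
q′′(0) = 0
q′′′(0) = 1/8
Then c_k = q^(k)(0)/k! gives each Taylor coefficient.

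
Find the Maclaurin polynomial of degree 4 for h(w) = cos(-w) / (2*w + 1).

Multiply the numerator's expansion by the denominator's geometric series.
[w^0] = 1;  [w^1] = -2;  [w^2] = 7/2;  [w^3] = -7;  [w^4] = 337/24.

337*w^4/24 - 7*w^3 + 7*w^2/2 - 2*w + 1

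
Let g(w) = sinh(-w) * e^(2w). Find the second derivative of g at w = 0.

-4

Expand each factor separately, then convolve coefficients.
The coefficient of w^2 in the expansion is -2, so g′′(0) = 2! * (-2) = -4.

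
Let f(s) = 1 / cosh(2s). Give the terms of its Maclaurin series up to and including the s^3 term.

Divide the numerator series by the denominator series (power-series long division).
f(0) = 1
f′(0) = 0
f′′(0) = -4
f′′′(0) = 0

1 - 2*s^2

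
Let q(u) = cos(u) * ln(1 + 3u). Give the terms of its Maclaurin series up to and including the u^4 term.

-18*u^4 + 15*u^3/2 - 9*u^2/2 + 3*u

Multiply the two series term by term and collect like powers.
q(0) = 0
q′(0) = 3
q′′(0) = -9
q′′′(0) = 45
q^(4)(0) = -432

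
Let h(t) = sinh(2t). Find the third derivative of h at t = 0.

8

Use the known series and substitute for the argument.
The coefficient of t^3 in the expansion is 4/3, so h′′′(0) = 3! * (4/3) = 8.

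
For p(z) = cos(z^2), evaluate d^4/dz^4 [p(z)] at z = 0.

-12

The coefficient of z^4 in the expansion is -1/2, so p^(4)(0) = 4! * (-1/2) = -12.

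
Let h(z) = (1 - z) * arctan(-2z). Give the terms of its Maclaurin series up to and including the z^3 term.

8*z^3/3 + 2*z^2 - 2*z

Multiply each power in the prefactor through the base expansion.
h(0) = 0
h′(0) = -2
h′′(0) = 4
h′′′(0) = 16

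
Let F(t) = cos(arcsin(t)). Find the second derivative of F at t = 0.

Compose series: expand the inner function first, then feed it into the outer expansion.
The coefficient of t^2 in the expansion is -1/2, so F′′(0) = 2! * (-1/2) = -1.

-1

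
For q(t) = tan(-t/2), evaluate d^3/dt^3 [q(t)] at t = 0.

Apply the Taylor formula c_k = f^(k)(a)/k!.
From the series, [t^3] q = -1/24; multiply by 3! = 6 to get -1/4.

-1/4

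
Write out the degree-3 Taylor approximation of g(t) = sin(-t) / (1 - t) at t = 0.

Take the Cauchy product of the two expansions.
g(0) = 0
g′(0) = -1
g′′(0) = -2
g′′′(0) = -5

-5*t^3/6 - t^2 - t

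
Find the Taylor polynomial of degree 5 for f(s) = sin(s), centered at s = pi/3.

(s - pi/3)^5/240 + sqrt(3)*(s - pi/3)^4/48 - (s - pi/3)^3/12 - sqrt(3)*(s - pi/3)^2/4 + (s - pi/3)/2 + sqrt(3)/2

f(pi/3) = sqrt(3)/2
f′(pi/3) = 1/2
f′′(pi/3) = -sqrt(3)/2
f′′′(pi/3) = -1/2
f^(4)(pi/3) = sqrt(3)/2
f^(5)(pi/3) = 1/2
Dividing each by k! gives the coefficients c_0, ..., c_5.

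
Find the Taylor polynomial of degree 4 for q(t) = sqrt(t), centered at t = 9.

Apply the Taylor formula c_k = f^(k)(a)/k!.
q(9) = 3
q′(9) = 1/6
q′′(9) = -1/108
q′′′(9) = 1/648
q^(4)(9) = -5/11664
The Taylor polynomial is Σ q^(k)(9)/k! · (t - 9)^k.

-5*(t - 9)^4/279936 + (t - 9)^3/3888 - (t - 9)^2/216 + (t - 9)/6 + 3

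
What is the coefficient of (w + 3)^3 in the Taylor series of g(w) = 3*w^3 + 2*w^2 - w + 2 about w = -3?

g(-3) = -58
g′(-3) = 68
g′′(-3) = -50
g′′′(-3) = 18

3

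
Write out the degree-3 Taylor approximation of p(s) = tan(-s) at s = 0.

-s^3/3 - s

p(0) = 0
p′(0) = -1
p′′(0) = 0
p′′′(0) = -2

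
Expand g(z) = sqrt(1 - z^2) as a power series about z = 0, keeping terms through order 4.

[z^0] = 1;  [z^1] = 0;  [z^2] = -1/2;  [z^3] = 0;  [z^4] = -1/8.

-z^4/8 - z^2/2 + 1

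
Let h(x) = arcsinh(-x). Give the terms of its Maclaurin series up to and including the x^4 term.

Use the known series and substitute for the argument.
h(0) = 0
h′(0) = -1
h′′(0) = 0
h′′′(0) = 1
h^(4)(0) = 0
Dividing each by k! gives the coefficients c_0, ..., c_4.

x^3/6 - x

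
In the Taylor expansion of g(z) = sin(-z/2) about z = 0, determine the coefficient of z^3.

Apply the Taylor formula c_k = f^(k)(a)/k!.
g(0) = 0
g′(0) = -1/2
g′′(0) = 0
g′′′(0) = 1/8
So c_3 = g′′′(0)/3! = 1/48.

1/48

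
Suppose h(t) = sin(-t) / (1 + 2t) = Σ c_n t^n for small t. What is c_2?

Write out both Maclaurin series and multiply, keeping only the needed powers.
So c_2 = h′′(0)/2! = 2.

2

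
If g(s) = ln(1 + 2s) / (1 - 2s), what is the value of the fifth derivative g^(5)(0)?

3008

Write out both Maclaurin series and multiply, keeping only the needed powers.
From the series, [s^5] g = 376/15; multiply by 5! = 120 to get 3008.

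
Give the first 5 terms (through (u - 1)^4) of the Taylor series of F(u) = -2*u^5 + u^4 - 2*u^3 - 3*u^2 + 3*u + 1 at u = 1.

[(u - 1)^0] = -2;  [(u - 1)^1] = -15;  [(u - 1)^2] = -23;  [(u - 1)^3] = -18;  [(u - 1)^4] = -9.

-9*(u - 1)^4 - 18*(u - 1)^3 - 23*(u - 1)^2 - 15*(u - 1) - 2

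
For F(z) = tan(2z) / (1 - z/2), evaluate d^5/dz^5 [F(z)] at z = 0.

607

Expand each factor separately, then convolve coefficients.
The coefficient of z^5 in the expansion is 607/120, so F^(5)(0) = 5! * (607/120) = 607.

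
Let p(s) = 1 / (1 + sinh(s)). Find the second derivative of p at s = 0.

2

Expand as Σ (-1)^k u^k with u equal to the inner function's series.
From the series, [s^2] p = 1; multiply by 2! = 2 to get 2.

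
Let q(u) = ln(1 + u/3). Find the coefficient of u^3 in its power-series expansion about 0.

1/81

[u^0] = 0;  [u^1] = 1/3;  [u^2] = -1/18;  [u^3] = 1/81.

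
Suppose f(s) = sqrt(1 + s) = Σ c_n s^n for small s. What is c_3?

1/16

c_3 = f′′′(0)/3! = 1/16.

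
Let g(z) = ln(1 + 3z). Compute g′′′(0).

54

Compute the successive derivatives at the expansion point and divide by k!.
The coefficient of z^3 in the expansion is 9, so g′′′(0) = 3! * (9) = 54.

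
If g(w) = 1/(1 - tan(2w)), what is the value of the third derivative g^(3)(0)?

Compose series: expand the inner function first, then feed it into the outer expansion.
The coefficient of w^3 in the expansion is 32/3, so g′′′(0) = 3! * (32/3) = 64.

64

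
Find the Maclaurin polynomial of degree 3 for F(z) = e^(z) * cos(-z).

Multiply the two series term by term and collect like powers.
F(0) = 1
F′(0) = 1
F′′(0) = 0
F′′′(0) = -2
Dividing each by k! gives the coefficients c_0, ..., c_3.

-z^3/3 + z + 1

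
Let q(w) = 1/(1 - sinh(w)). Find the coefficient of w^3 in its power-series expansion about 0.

7/6

Plug the Maclaurin series of the inner function into that of the outer and collect terms.
[w^0] = 1;  [w^1] = 1;  [w^2] = 1;  [w^3] = 7/6.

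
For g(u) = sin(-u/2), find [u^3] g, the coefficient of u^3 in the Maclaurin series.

1/48

Compute the successive derivatives at the expansion point and divide by k!.
[u^0] = 0;  [u^1] = -1/2;  [u^2] = 0;  [u^3] = 1/48.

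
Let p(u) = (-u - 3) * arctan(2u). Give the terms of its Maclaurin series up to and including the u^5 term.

Multiply each power in the prefactor through the base expansion.
p(0) = 0
p′(0) = -6
p′′(0) = -4
p′′′(0) = 48
p^(4)(0) = 64
p^(5)(0) = -2304
Then c_k = p^(k)(0)/k! gives each Taylor coefficient.

-96*u^5/5 + 8*u^4/3 + 8*u^3 - 2*u^2 - 6*u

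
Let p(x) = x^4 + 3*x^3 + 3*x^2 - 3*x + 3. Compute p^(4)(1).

The coefficient of (x - 1)^4 in the expansion is 1, so p^(4)(1) = 4! * (1) = 24.

24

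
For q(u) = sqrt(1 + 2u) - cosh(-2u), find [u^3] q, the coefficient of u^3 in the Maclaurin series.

1/2

Combine the two series term by term.
q(0) = 0
q′(0) = 1
q′′(0) = -5
q′′′(0) = 3
So c_3 = q′′′(0)/3! = 1/2.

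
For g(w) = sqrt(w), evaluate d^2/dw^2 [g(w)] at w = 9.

-1/108

From the series, [(w - 9)^2] g = -1/216; multiply by 2! = 2 to get -1/108.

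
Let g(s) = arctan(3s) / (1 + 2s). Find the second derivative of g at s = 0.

Write out both Maclaurin series and multiply, keeping only the needed powers.
The coefficient of s^2 in the expansion is -6, so g′′(0) = 2! * (-6) = -12.

-12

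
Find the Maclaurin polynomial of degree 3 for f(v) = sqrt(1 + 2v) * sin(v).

-2*v^3/3 + v^2 + v

Take the Cauchy product of the two expansions.
[v^0] = 0;  [v^1] = 1;  [v^2] = 1;  [v^3] = -2/3.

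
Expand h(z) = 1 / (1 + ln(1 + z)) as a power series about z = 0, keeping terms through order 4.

11*z^4/3 - 7*z^3/3 + 3*z^2/2 - z + 1

Use the geometric series for the reciprocal, then substitute.
h(0) = 1
h′(0) = -1
h′′(0) = 3
h′′′(0) = -14
h^(4)(0) = 88
The Taylor polynomial is Σ h^(k)(0)/k! · z^k.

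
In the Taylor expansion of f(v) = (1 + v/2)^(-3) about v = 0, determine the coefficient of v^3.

-5/4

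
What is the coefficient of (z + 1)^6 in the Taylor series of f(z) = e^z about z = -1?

Differentiate repeatedly and evaluate at the center.
[(z + 1)^0] = e^(-1);  [(z + 1)^1] = e^(-1);  [(z + 1)^2] = e^(-1)/2;  [(z + 1)^3] = e^(-1)/6;  [(z + 1)^4] = e^(-1)/24;  [(z + 1)^5] = e^(-1)/120;  [(z + 1)^6] = e^(-1)/720.
So c_6 = f^(6)(-1)/6! = e^(-1)/720.

e^(-1)/720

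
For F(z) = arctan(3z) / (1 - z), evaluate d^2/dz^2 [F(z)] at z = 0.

6

Write out both Maclaurin series and multiply, keeping only the needed powers.
The coefficient of z^2 in the expansion is 3, so F′′(0) = 2! * (3) = 6.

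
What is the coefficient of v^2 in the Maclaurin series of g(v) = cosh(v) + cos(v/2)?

3/8

Expand each term separately and add.
[v^0] = 2;  [v^1] = 0;  [v^2] = 3/8.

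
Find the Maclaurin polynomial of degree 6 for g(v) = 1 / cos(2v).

244*v^6/45 + 10*v^4/3 + 2*v^2 + 1

Invert the denominator's series and multiply.
g(0) = 1
g′(0) = 0
g′′(0) = 4
g′′′(0) = 0
g^(4)(0) = 80
g^(5)(0) = 0
g^(6)(0) = 3904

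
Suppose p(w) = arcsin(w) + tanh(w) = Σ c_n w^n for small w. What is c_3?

-1/6

Add the two expansions coefficient-wise.
[w^0] = 0;  [w^1] = 2;  [w^2] = 0;  [w^3] = -1/6.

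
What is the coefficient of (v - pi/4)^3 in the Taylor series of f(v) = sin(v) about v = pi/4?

-sqrt(2)/12

f(pi/4) = sqrt(2)/2
f′(pi/4) = sqrt(2)/2
f′′(pi/4) = -sqrt(2)/2
f′′′(pi/4) = -sqrt(2)/2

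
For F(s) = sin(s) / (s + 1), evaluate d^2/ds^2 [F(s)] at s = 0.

-2

Use 1/(1 - r) = Σ r^k on the denominator, then take the Cauchy product.
From the series, [s^2] F = -1; multiply by 2! = 2 to get -2.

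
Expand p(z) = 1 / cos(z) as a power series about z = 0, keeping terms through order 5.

Write the quotient as an unknown series and match coefficients against numerator = denominator · series.
[z^0] = 1;  [z^1] = 0;  [z^2] = 1/2;  [z^3] = 0;  [z^4] = 5/24;  [z^5] = 0.

5*z^4/24 + z^2/2 + 1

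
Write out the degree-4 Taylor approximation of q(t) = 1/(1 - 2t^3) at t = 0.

2*t^3 + 1

Differentiate repeatedly and evaluate at the center.
[t^0] = 1;  [t^1] = 0;  [t^2] = 0;  [t^3] = 2;  [t^4] = 0.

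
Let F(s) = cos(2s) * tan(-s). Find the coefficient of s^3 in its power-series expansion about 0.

5/3

Multiply the two series term by term and collect like powers.
F(0) = 0
F′(0) = -1
F′′(0) = 0
F′′′(0) = 10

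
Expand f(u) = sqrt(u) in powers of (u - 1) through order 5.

7*(u - 1)^5/256 - 5*(u - 1)^4/128 + (u - 1)^3/16 - (u - 1)^2/8 + (u - 1)/2 + 1

Differentiate repeatedly and evaluate at the center.
f(1) = 1
f′(1) = 1/2
f′′(1) = -1/4
f′′′(1) = 3/8
f^(4)(1) = -15/16
f^(5)(1) = 105/32
Then c_k = f^(k)(1)/k! gives each Taylor coefficient.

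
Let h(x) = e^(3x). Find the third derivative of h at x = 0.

27

Compute the successive derivatives at the expansion point and divide by k!.
The coefficient of x^3 in the expansion is 9/2, so h′′′(0) = 3! * (9/2) = 27.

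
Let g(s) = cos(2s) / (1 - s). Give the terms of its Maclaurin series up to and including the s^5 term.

Expand 1/(denominator) as a geometric series and multiply by the numerator's series.
[s^0] = 1;  [s^1] = 1;  [s^2] = -1;  [s^3] = -1;  [s^4] = -1/3;  [s^5] = -1/3.

-s^5/3 - s^4/3 - s^3 - s^2 + s + 1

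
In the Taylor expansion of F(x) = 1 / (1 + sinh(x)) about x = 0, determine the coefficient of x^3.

-7/6

Expand as Σ (-1)^k u^k with u equal to the inner function's series.
So c_3 = F′′′(0)/3! = -7/6.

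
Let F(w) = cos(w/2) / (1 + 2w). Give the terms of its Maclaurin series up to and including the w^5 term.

-5953*w^5/192 + 5953*w^4/384 - 31*w^3/4 + 31*w^2/8 - 2*w + 1

Multiply the two series term by term and collect like powers.
F(0) = 1
F′(0) = -2
F′′(0) = 31/4
F′′′(0) = -93/2
F^(4)(0) = 5953/16
F^(5)(0) = -29765/8
Then c_k = F^(k)(0)/k! gives each Taylor coefficient.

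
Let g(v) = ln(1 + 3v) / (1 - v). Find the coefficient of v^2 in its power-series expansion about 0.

Write out both Maclaurin series and multiply, keeping only the needed powers.
g(0) = 0
g′(0) = 3
g′′(0) = -3
So c_2 = g′′(0)/2! = -3/2.

-3/2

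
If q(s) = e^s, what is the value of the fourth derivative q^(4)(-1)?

From the series, [(s + 1)^4] q = e^(-1)/24; multiply by 4! = 24 to get e^(-1).

e^(-1)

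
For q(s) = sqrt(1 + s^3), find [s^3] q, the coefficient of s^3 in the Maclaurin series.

Use the known series and substitute for the argument.
q(0) = 1
q′(0) = 0
q′′(0) = 0
q′′′(0) = 3
Then c_k = q^(k)(0)/k! gives each Taylor coefficient.

1/2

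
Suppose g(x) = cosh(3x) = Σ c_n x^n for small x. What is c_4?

g(0) = 1
g′(0) = 0
g′′(0) = 9
g′′′(0) = 0
g^(4)(0) = 81
So c_4 = g^(4)(0)/4! = 27/8.

27/8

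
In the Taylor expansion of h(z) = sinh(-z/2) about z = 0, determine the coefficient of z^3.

-1/48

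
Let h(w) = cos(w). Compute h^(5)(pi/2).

-1

From the series, [(w - pi/2)^5] h = -1/120; multiply by 5! = 120 to get -1.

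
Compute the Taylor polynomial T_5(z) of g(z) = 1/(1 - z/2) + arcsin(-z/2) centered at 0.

37*z^5/1280 + z^4/16 + 5*z^3/48 + z^2/4 + 1

Add the two expansions coefficient-wise.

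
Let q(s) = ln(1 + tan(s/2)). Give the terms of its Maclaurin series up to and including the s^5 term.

s^5/48 - 7*s^4/192 + s^3/12 - s^2/8 + s/2

Plug the Maclaurin series of the inner function into that of the outer and collect terms.
q(0) = 0
q′(0) = 1/2
q′′(0) = -1/4
q′′′(0) = 1/2
q^(4)(0) = -7/8
q^(5)(0) = 5/2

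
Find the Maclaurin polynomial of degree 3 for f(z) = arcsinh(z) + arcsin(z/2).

-7*z^3/48 + 3*z/2

Combine the two series term by term.
f(0) = 0
f′(0) = 3/2
f′′(0) = 0
f′′′(0) = -7/8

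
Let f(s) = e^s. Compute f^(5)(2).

e^(2)

Use the known series and substitute for the argument.
The coefficient of (s - 2)^5 in the expansion is e^(2)/120, so f^(5)(2) = 5! * (e^(2)/120) = e^(2).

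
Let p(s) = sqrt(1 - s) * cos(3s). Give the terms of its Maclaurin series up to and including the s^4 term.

Write out both Maclaurin series and multiply, keeping only the needed powers.
[s^0] = 1;  [s^1] = -1/2;  [s^2] = -37/8;  [s^3] = 35/16;  [s^4] = 499/128.

499*s^4/128 + 35*s^3/16 - 37*s^2/8 - s/2 + 1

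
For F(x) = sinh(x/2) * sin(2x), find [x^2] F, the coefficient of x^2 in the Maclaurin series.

Multiply the two series term by term and collect like powers.
[x^0] = 0;  [x^1] = 0;  [x^2] = 1.

1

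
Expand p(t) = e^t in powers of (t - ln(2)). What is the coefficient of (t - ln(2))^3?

1/3

p(ln(2)) = 2
p′(ln(2)) = 2
p′′(ln(2)) = 2
p′′′(ln(2)) = 2
So c_3 = p′′′(ln(2))/3! = 1/3.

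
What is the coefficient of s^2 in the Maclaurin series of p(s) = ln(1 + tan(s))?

-1/2

Plug the Maclaurin series of the inner function into that of the outer and collect terms.
p(0) = 0
p′(0) = 1
p′′(0) = -1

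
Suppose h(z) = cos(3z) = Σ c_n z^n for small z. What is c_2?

h(0) = 1
h′(0) = 0
h′′(0) = -9
Dividing each by k! gives the coefficients c_0, ..., c_2.

-9/2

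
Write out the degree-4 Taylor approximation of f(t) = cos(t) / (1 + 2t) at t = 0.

Take the Cauchy product of the two expansions.

337*t^4/24 - 7*t^3 + 7*t^2/2 - 2*t + 1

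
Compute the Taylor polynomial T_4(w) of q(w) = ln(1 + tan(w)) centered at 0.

Compose series: expand the inner function first, then feed it into the outer expansion.
q(0) = 0
q′(0) = 1
q′′(0) = -1
q′′′(0) = 4
q^(4)(0) = -14

-7*w^4/12 + 2*w^3/3 - w^2/2 + w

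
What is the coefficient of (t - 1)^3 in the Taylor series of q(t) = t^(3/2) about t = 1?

-1/16

Differentiate repeatedly and evaluate at the center.
[(t - 1)^0] = 1;  [(t - 1)^1] = 3/2;  [(t - 1)^2] = 3/8;  [(t - 1)^3] = -1/16.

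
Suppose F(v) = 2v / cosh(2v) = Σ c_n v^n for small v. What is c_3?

Invert the denominator's series and multiply.
F(0) = 0
F′(0) = 2
F′′(0) = 0
F′′′(0) = -24

-4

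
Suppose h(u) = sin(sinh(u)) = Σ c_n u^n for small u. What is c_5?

-1/15

Let u equal the inner series; expand the outer function in u and truncate.
h(0) = 0
h′(0) = 1
h′′(0) = 0
h′′′(0) = 0
h^(4)(0) = 0
h^(5)(0) = -8
So c_5 = h^(5)(0)/5! = -1/15.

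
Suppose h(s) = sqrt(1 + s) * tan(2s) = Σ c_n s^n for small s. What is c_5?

3701/960

Take the Cauchy product of the two expansions.
[s^0] = 0;  [s^1] = 2;  [s^2] = 1;  [s^3] = 29/12;  [s^4] = 35/24;  [s^5] = 3701/960.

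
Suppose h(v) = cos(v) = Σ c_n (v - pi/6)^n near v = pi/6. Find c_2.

-sqrt(3)/4

[(v - pi/6)^0] = sqrt(3)/2;  [(v - pi/6)^1] = -1/2;  [(v - pi/6)^2] = -sqrt(3)/4.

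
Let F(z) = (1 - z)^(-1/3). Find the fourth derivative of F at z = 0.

Apply the Taylor formula c_k = f^(k)(a)/k!.
The coefficient of z^4 in the expansion is 35/243, so F^(4)(0) = 4! * (35/243) = 280/81.

280/81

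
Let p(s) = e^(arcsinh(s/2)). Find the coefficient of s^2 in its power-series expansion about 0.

1/8

Let u equal the inner series; expand the outer function in u and truncate.
p(0) = 1
p′(0) = 1/2
p′′(0) = 1/4
The Taylor polynomial is Σ p^(k)(0)/k! · s^k.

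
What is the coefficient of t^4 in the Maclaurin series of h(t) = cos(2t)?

Differentiate repeatedly and evaluate at the center.
So c_4 = h^(4)(0)/4! = 2/3.

2/3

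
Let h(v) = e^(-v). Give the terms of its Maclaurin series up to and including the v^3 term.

-v^3/6 + v^2/2 - v + 1

[v^0] = 1;  [v^1] = -1;  [v^2] = 1/2;  [v^3] = -1/6.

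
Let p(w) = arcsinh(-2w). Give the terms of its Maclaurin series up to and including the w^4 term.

Compute the successive derivatives at the expansion point and divide by k!.
p(0) = 0
p′(0) = -2
p′′(0) = 0
p′′′(0) = 8
p^(4)(0) = 0

4*w^3/3 - 2*w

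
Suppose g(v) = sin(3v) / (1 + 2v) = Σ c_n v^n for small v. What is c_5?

Multiply the two series term by term and collect like powers.
[v^0] = 0;  [v^1] = 3;  [v^2] = -6;  [v^3] = 15/2;  [v^4] = -15;  [v^5] = 1281/40.
So c_5 = g^(5)(0)/5! = 1281/40.

1281/40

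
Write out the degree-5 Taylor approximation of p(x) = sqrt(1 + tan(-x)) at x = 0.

-601*x^5/3840 - 47*x^4/384 - 11*x^3/48 - x^2/8 - x/2 + 1

Compose series: expand the inner function first, then feed it into the outer expansion.
[x^0] = 1;  [x^1] = -1/2;  [x^2] = -1/8;  [x^3] = -11/48;  [x^4] = -47/384;  [x^5] = -601/3840.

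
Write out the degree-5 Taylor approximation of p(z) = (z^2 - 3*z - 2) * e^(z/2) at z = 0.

z^5/80 + 11*z^4/192 + z^3/12 - 3*z^2/4 - 4*z - 2

Distribute the polynomial across the series and collect like powers.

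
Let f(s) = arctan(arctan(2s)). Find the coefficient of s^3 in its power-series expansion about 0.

-16/3

Compose series: expand the inner function first, then feed it into the outer expansion.
[s^0] = 0;  [s^1] = 2;  [s^2] = 0;  [s^3] = -16/3.
So c_3 = f′′′(0)/3! = -16/3.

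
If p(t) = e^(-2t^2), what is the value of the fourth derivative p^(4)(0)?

Differentiate repeatedly and evaluate at the center.
From the series, [t^4] p = 2; multiply by 4! = 24 to get 48.

48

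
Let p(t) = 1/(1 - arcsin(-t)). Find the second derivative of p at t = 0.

2

Substitute the inner expansion into the outer series and collect powers.
The coefficient of t^2 in the expansion is 1, so p′′(0) = 2! * (1) = 2.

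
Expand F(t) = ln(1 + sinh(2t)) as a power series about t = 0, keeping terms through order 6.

-1024*t^6/45 + 12*t^5 - 20*t^4/3 + 4*t^3 - 2*t^2 + 2*t

Let u equal the inner series; expand the outer function in u and truncate.
F(0) = 0
F′(0) = 2
F′′(0) = -4
F′′′(0) = 24
F^(4)(0) = -160
F^(5)(0) = 1440
F^(6)(0) = -16384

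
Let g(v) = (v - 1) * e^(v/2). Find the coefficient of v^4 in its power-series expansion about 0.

Multiply each power in the prefactor through the base expansion.

7/384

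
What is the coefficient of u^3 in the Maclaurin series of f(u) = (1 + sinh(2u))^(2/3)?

Plug the Maclaurin series of the inner function into that of the outer and collect terms.
f(0) = 1
f′(0) = 4/3
f′′(0) = -8/9
f′′′(0) = 208/27
Dividing each by k! gives the coefficients c_0, ..., c_3.

104/81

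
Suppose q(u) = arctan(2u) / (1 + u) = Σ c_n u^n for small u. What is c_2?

-2

Write out both Maclaurin series and multiply, keeping only the needed powers.
q(0) = 0
q′(0) = 2
q′′(0) = -4
So c_2 = q′′(0)/2! = -2.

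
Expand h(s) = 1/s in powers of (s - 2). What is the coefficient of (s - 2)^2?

h(2) = 1/2
h′(2) = -1/4
h′′(2) = 1/4
So c_2 = h′′(2)/2! = 1/8.

1/8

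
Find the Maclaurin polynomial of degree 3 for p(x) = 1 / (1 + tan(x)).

Write 1/(1+u) = 1 - u + u^2 - u^3 + ... and substitute the series for u.
p(0) = 1
p′(0) = -1
p′′(0) = 2
p′′′(0) = -8

-4*x^3/3 + x^2 - x + 1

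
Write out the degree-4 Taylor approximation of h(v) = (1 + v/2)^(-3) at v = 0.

15*v^4/16 - 5*v^3/4 + 3*v^2/2 - 3*v/2 + 1

[v^0] = 1;  [v^1] = -3/2;  [v^2] = 3/2;  [v^3] = -5/4;  [v^4] = 15/16.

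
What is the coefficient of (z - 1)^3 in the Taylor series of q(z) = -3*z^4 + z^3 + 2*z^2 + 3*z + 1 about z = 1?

-11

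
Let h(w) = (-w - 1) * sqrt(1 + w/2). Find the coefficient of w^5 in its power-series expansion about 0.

Distribute the polynomial across the series and collect like powers.
h(0) = -1
h′(0) = -5/4
h′′(0) = -7/16
h′′′(0) = 9/64
h^(4)(0) = -33/256
h^(5)(0) = 195/1024
The Taylor polynomial is Σ h^(k)(0)/k! · w^k.

13/8192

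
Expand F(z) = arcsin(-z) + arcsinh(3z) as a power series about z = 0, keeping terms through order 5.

Combine the two series term by term.
F(0) = 0
F′(0) = 2
F′′(0) = 0
F′′′(0) = -28
F^(4)(0) = 0
F^(5)(0) = 2178
Dividing each by k! gives the coefficients c_0, ..., c_5.

363*z^5/20 - 14*z^3/3 + 2*z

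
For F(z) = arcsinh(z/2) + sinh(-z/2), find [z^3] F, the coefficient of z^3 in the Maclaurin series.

-1/24

Expand each term separately and add.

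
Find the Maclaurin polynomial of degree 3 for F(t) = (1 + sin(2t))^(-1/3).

Let u equal the inner series; expand the outer function in u and truncate.
F(0) = 1
F′(0) = -2/3
F′′(0) = 16/9
F′′′(0) = -152/27

-76*t^3/81 + 8*t^2/9 - 2*t/3 + 1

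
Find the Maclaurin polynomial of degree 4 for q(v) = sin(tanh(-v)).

v^3/2 - v

Substitute the inner expansion into the outer series and collect powers.
q(0) = 0
q′(0) = -1
q′′(0) = 0
q′′′(0) = 3
q^(4)(0) = 0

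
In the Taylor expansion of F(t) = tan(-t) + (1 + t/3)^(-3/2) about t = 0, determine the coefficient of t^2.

Add the two expansions coefficient-wise.
[t^0] = 1;  [t^1] = -3/2;  [t^2] = 5/24.

5/24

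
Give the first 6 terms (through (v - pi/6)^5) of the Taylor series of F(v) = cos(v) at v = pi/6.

-(v - pi/6)^5/240 + sqrt(3)*(v - pi/6)^4/48 + (v - pi/6)^3/12 - sqrt(3)*(v - pi/6)^2/4 - (v - pi/6)/2 + sqrt(3)/2

F(pi/6) = sqrt(3)/2
F′(pi/6) = -1/2
F′′(pi/6) = -sqrt(3)/2
F′′′(pi/6) = 1/2
F^(4)(pi/6) = sqrt(3)/2
F^(5)(pi/6) = -1/2
Then c_k = F^(k)(pi/6)/k! gives each Taylor coefficient.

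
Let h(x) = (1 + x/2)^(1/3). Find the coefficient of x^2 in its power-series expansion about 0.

-1/36

c_2 = h′′(0)/2! = -1/36.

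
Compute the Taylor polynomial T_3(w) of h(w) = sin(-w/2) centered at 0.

w^3/48 - w/2

[w^0] = 0;  [w^1] = -1/2;  [w^2] = 0;  [w^3] = 1/48.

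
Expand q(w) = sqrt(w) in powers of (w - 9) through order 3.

(w - 9)^3/3888 - (w - 9)^2/216 + (w - 9)/6 + 3

q(9) = 3
q′(9) = 1/6
q′′(9) = -1/108
q′′′(9) = 1/648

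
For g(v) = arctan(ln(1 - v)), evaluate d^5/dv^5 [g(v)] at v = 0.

22

Plug the Maclaurin series of the inner function into that of the outer and collect terms.
The coefficient of v^5 in the expansion is 11/60, so g^(5)(0) = 5! * (11/60) = 22.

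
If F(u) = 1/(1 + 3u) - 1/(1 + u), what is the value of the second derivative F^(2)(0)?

16

Combine the two series term by term.
The coefficient of u^2 in the expansion is 8, so F′′(0) = 2! * (8) = 16.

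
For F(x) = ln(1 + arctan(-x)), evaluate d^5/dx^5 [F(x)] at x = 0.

-8

Compose series: expand the inner function first, then feed it into the outer expansion.
The coefficient of x^5 in the expansion is -1/15, so F^(5)(0) = 5! * (-1/15) = -8.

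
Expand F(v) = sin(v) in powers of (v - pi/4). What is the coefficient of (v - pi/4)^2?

F(pi/4) = sqrt(2)/2
F′(pi/4) = sqrt(2)/2
F′′(pi/4) = -sqrt(2)/2

-sqrt(2)/4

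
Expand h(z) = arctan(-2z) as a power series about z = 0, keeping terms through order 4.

8*z^3/3 - 2*z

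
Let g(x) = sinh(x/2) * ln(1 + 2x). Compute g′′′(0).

Take the Cauchy product of the two expansions.
From the series, [x^3] g = -1; multiply by 3! = 6 to get -6.

-6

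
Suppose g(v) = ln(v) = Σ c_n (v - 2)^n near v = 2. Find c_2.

-1/8

[(v - 2)^0] = ln(2);  [(v - 2)^1] = 1/2;  [(v - 2)^2] = -1/8.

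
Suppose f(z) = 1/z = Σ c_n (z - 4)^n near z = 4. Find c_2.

1/64

[(z - 4)^0] = 1/4;  [(z - 4)^1] = -1/16;  [(z - 4)^2] = 1/64.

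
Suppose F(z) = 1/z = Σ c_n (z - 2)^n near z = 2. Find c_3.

-1/16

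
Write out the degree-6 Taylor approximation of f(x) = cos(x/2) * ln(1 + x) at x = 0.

Write out both Maclaurin series and multiply, keeping only the needed powers.
[x^0] = 0;  [x^1] = 1;  [x^2] = -1/2;  [x^3] = 5/24;  [x^4] = -3/16;  [x^5] = 103/640;  [x^6] = -35/256.

-35*x^6/256 + 103*x^5/640 - 3*x^4/16 + 5*x^3/24 - x^2/2 + x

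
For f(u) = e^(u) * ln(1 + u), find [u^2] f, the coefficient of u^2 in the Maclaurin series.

1/2

Multiply the two series term by term and collect like powers.
[u^0] = 0;  [u^1] = 1;  [u^2] = 1/2.
So c_2 = f′′(0)/2! = 1/2.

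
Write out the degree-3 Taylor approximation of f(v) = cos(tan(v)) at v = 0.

1 - v^2/2

Let u equal the inner series; expand the outer function in u and truncate.
f(0) = 1
f′(0) = 0
f′′(0) = -1
f′′′(0) = 0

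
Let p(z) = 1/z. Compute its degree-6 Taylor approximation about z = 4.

p(4) = 1/4
p′(4) = -1/16
p′′(4) = 1/32
p′′′(4) = -3/128
p^(4)(4) = 3/128
p^(5)(4) = -15/512
p^(6)(4) = 45/1024
Then c_k = p^(k)(4)/k! gives each Taylor coefficient.

(z - 4)^6/16384 - (z - 4)^5/4096 + (z - 4)^4/1024 - (z - 4)^3/256 + (z - 4)^2/64 - (z - 4)/16 + 1/4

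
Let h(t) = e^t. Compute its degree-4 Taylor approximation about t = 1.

[(t - 1)^0] = e;  [(t - 1)^1] = e;  [(t - 1)^2] = e/2;  [(t - 1)^3] = e/6;  [(t - 1)^4] = e/24.

e*(t - 1)^4/24 + e*(t - 1)^3/6 + e*(t - 1)^2/2 + e*(t - 1) + e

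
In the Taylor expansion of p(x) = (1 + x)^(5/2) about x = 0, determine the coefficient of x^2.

c_2 = p′′(0)/2! = 15/8.

15/8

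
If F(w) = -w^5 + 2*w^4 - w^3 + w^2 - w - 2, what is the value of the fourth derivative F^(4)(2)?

The coefficient of (w - 2)^4 in the expansion is -8, so F^(4)(2) = 4! * (-8) = -192.

-192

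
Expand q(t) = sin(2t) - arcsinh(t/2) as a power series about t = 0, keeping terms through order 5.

Expand each term separately and add.
[t^0] = 0;  [t^1] = 3/2;  [t^2] = 0;  [t^3] = -21/16;  [t^4] = 0;  [t^5] = 203/768.

203*t^5/768 - 21*t^3/16 + 3*t/2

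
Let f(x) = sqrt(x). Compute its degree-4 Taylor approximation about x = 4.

-5*(x - 4)^4/16384 + (x - 4)^3/512 - (x - 4)^2/64 + (x - 4)/4 + 2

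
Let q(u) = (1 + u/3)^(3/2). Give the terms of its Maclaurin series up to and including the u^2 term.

u^2/24 + u/2 + 1

[u^0] = 1;  [u^1] = 1/2;  [u^2] = 1/24.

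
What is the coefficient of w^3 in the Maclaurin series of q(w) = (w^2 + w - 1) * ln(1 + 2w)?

Multiply each power in the prefactor through the base expansion.
q(0) = 0
q′(0) = -2
q′′(0) = 8
q′′′(0) = -16

-8/3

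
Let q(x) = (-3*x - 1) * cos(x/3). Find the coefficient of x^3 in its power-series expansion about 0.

Multiply each power in the prefactor through the base expansion.
[x^0] = -1;  [x^1] = -3;  [x^2] = 1/18;  [x^3] = 1/6.

1/6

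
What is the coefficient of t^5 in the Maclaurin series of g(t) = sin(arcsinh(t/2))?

Let u equal the inner series; expand the outer function in u and truncate.
g(0) = 0
g′(0) = 1/2
g′′(0) = 0
g′′′(0) = -1/4
g^(4)(0) = 0
g^(5)(0) = 5/8
So c_5 = g^(5)(0)/5! = 1/192.

1/192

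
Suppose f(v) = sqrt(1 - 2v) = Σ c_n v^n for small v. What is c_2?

f(0) = 1
f′(0) = -1
f′′(0) = -1
So c_2 = f′′(0)/2! = -1/2.

-1/2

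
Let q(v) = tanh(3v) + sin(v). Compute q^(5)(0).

Combine the two series term by term.
The coefficient of v^5 in the expansion is 3889/120, so q^(5)(0) = 5! * (3889/120) = 3889.

3889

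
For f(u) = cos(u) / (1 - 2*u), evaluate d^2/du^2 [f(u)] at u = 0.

Multiply the numerator's expansion by the denominator's geometric series.
From the series, [u^2] f = 7/2; multiply by 2! = 2 to get 7.

7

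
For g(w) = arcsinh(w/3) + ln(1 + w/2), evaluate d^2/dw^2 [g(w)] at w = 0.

Combine the two series term by term.
The coefficient of w^2 in the expansion is -1/8, so g′′(0) = 2! * (-1/8) = -1/4.

-1/4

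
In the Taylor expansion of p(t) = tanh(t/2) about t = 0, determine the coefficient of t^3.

-1/24

[t^0] = 0;  [t^1] = 1/2;  [t^2] = 0;  [t^3] = -1/24.
So c_3 = p′′′(0)/3! = -1/24.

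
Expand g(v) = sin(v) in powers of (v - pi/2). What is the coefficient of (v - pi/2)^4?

1/24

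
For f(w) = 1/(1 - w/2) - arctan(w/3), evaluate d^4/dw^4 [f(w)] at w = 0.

Add the two expansions coefficient-wise.
From the series, [w^4] f = 1/16; multiply by 4! = 24 to get 3/2.

3/2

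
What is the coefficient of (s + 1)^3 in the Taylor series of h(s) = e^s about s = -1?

Apply the Taylor formula c_k = f^(k)(a)/k!.

e^(-1)/6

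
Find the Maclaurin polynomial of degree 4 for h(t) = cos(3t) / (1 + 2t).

11*t^4/8 + t^3 - t^2/2 - 2*t + 1

Take the Cauchy product of the two expansions.
[t^0] = 1;  [t^1] = -2;  [t^2] = -1/2;  [t^3] = 1;  [t^4] = 11/8.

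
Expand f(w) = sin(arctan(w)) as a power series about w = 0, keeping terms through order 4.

-w^3/2 + w

Plug the Maclaurin series of the inner function into that of the outer and collect terms.
f(0) = 0
f′(0) = 1
f′′(0) = 0
f′′′(0) = -3
f^(4)(0) = 0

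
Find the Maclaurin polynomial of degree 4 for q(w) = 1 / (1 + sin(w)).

Write 1/(1+u) = 1 - u + u^2 - u^3 + ... and substitute the series for u.
q(0) = 1
q′(0) = -1
q′′(0) = 2
q′′′(0) = -5
q^(4)(0) = 16
Dividing each by k! gives the coefficients c_0, ..., c_4.

2*w^4/3 - 5*w^3/6 + w^2 - w + 1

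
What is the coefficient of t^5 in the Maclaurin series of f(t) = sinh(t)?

Use the known series and substitute for the argument.

1/120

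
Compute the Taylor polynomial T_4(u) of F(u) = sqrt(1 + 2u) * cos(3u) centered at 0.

Expand each factor separately, then convolve coefficients.

5*u^4 - 4*u^3 - 5*u^2 + u + 1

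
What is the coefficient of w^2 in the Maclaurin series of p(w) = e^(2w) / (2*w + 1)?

Use 1/(1 - r) = Σ r^k on the denominator, then take the Cauchy product.
p(0) = 1
p′(0) = 0
p′′(0) = 4
So c_2 = p′′(0)/2! = 2.

2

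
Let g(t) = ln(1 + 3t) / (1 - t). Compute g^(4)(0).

-306

Write out both Maclaurin series and multiply, keeping only the needed powers.
From the series, [t^4] g = -51/4; multiply by 4! = 24 to get -306.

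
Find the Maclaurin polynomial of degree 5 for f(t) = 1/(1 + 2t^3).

1 - 2*t^3

Apply the Taylor formula c_k = f^(k)(a)/k!.
[t^0] = 1;  [t^1] = 0;  [t^2] = 0;  [t^3] = -2;  [t^4] = 0;  [t^5] = 0.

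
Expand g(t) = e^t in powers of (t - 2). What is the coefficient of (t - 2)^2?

e^(2)/2

Compute the successive derivatives at the expansion point and divide by k!.
[(t - 2)^0] = e^(2);  [(t - 2)^1] = e^(2);  [(t - 2)^2] = e^(2)/2.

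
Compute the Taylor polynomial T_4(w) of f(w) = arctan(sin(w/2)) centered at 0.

Let u equal the inner series; expand the outer function in u and truncate.
f(0) = 0
f′(0) = 1/2
f′′(0) = 0
f′′′(0) = -3/8
f^(4)(0) = 0

-w^3/16 + w/2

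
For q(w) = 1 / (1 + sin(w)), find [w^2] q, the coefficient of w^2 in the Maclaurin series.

1

Expand as Σ (-1)^k u^k with u equal to the inner function's series.
So c_2 = q′′(0)/2! = 1.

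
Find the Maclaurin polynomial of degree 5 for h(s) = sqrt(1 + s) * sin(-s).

19*s^5/1920 + s^4/48 + 7*s^3/24 - s^2/2 - s

Take the Cauchy product of the two expansions.
h(0) = 0
h′(0) = -1
h′′(0) = -1
h′′′(0) = 7/4
h^(4)(0) = 1/2
h^(5)(0) = 19/16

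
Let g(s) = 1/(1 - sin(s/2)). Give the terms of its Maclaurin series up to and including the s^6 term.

Plug the Maclaurin series of the inner function into that of the outer and collect terms.
g(0) = 1
g′(0) = 1/2
g′′(0) = 1/2
g′′′(0) = 5/8
g^(4)(0) = 1
g^(5)(0) = 61/32
g^(6)(0) = 17/4
Then c_k = g^(k)(0)/k! gives each Taylor coefficient.

17*s^6/2880 + 61*s^5/3840 + s^4/24 + 5*s^3/48 + s^2/4 + s/2 + 1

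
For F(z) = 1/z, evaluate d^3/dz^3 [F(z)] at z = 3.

-2/27

Compute the successive derivatives at the expansion point and divide by k!.
From the series, [(z - 3)^3] F = -1/81; multiply by 3! = 6 to get -2/27.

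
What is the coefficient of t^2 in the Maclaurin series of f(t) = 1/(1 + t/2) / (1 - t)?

3/4

Multiply the two series term by term and collect like powers.
f(0) = 1
f′(0) = 1/2
f′′(0) = 3/2
So c_2 = f′′(0)/2! = 3/4.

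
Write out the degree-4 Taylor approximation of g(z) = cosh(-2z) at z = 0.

Apply the Taylor formula c_k = f^(k)(a)/k!.
g(0) = 1
g′(0) = 0
g′′(0) = 4
g′′′(0) = 0
g^(4)(0) = 16
Then c_k = g^(k)(0)/k! gives each Taylor coefficient.

2*z^4/3 + 2*z^2 + 1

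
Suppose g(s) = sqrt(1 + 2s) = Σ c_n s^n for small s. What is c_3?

1/2

g(0) = 1
g′(0) = 1
g′′(0) = -1
g′′′(0) = 3
So c_3 = g′′′(0)/3! = 1/2.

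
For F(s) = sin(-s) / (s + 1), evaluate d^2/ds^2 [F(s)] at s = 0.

Multiply the numerator's expansion by the denominator's geometric series.
The coefficient of s^2 in the expansion is 1, so F′′(0) = 2! * (1) = 2.

2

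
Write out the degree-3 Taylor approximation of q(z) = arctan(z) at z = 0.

-z^3/3 + z

[z^0] = 0;  [z^1] = 1;  [z^2] = 0;  [z^3] = -1/3.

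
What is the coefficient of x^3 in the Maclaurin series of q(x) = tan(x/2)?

1/24

q(0) = 0
q′(0) = 1/2
q′′(0) = 0
q′′′(0) = 1/4
Dividing each by k! gives the coefficients c_0, ..., c_3.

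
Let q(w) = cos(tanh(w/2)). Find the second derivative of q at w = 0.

Let u equal the inner series; expand the outer function in u and truncate.
From the series, [w^2] q = -1/8; multiply by 2! = 2 to get -1/4.

-1/4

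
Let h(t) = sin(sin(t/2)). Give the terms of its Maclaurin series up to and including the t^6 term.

t^5/320 - t^3/24 + t/2

Substitute the inner expansion into the outer series and collect powers.
[t^0] = 0;  [t^1] = 1/2;  [t^2] = 0;  [t^3] = -1/24;  [t^4] = 0;  [t^5] = 1/320;  [t^6] = 0.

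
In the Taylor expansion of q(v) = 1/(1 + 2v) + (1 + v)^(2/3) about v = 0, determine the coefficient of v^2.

35/9

Add the two expansions coefficient-wise.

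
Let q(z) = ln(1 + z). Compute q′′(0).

-1

Compute the successive derivatives at the expansion point and divide by k!.
The coefficient of z^2 in the expansion is -1/2, so q′′(0) = 2! * (-1/2) = -1.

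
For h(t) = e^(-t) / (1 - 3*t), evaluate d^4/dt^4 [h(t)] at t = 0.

Expand 1/(denominator) as a geometric series and multiply by the numerator's series.
The coefficient of t^4 in the expansion is 1393/24, so h^(4)(0) = 4! * (1393/24) = 1393.

1393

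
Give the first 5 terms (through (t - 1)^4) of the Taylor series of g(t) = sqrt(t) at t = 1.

[(t - 1)^0] = 1;  [(t - 1)^1] = 1/2;  [(t - 1)^2] = -1/8;  [(t - 1)^3] = 1/16;  [(t - 1)^4] = -5/128.

-5*(t - 1)^4/128 + (t - 1)^3/16 - (t - 1)^2/8 + (t - 1)/2 + 1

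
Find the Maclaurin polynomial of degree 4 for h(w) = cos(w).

[w^0] = 1;  [w^1] = 0;  [w^2] = -1/2;  [w^3] = 0;  [w^4] = 1/24.

w^4/24 - w^2/2 + 1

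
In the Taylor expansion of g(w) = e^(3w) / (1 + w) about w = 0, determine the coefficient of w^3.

2

Multiply the two series term by term and collect like powers.
g(0) = 1
g′(0) = 2
g′′(0) = 5
g′′′(0) = 12
The Taylor polynomial is Σ g^(k)(0)/k! · w^k.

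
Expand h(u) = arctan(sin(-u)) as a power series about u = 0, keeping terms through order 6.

-3*u^5/8 + u^3/2 - u

Let u equal the inner series; expand the outer function in u and truncate.
[u^0] = 0;  [u^1] = -1;  [u^2] = 0;  [u^3] = 1/2;  [u^4] = 0;  [u^5] = -3/8;  [u^6] = 0.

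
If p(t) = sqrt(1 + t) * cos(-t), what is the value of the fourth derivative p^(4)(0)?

25/16

Multiply the two series term by term and collect like powers.
From the series, [t^4] p = 25/384; multiply by 4! = 24 to get 25/16.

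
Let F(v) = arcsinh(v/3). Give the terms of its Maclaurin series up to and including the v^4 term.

Apply the Taylor formula c_k = f^(k)(a)/k!.

-v^3/162 + v/3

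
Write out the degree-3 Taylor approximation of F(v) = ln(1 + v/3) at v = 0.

Differentiate repeatedly and evaluate at the center.

v^3/81 - v^2/18 + v/3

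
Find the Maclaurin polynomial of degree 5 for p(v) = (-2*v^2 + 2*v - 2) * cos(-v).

v^5/12 + 11*v^4/12 - v^3 - v^2 + 2*v - 2

Shift and add copies of the series according to the polynomial's terms.
p(0) = -2
p′(0) = 2
p′′(0) = -2
p′′′(0) = -6
p^(4)(0) = 22
p^(5)(0) = 10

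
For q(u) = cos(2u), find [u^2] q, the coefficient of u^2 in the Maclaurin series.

-2

c_2 = q′′(0)/2! = -2.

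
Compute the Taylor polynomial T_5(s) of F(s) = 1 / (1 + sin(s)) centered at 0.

Write 1/(1+u) = 1 - u + u^2 - u^3 + ... and substitute the series for u.
[s^0] = 1;  [s^1] = -1;  [s^2] = 1;  [s^3] = -5/6;  [s^4] = 2/3;  [s^5] = -61/120.

-61*s^5/120 + 2*s^4/3 - 5*s^3/6 + s^2 - s + 1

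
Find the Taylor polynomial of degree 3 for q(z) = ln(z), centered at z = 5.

Compute the successive derivatives at the expansion point and divide by k!.
[(z - 5)^0] = ln(5);  [(z - 5)^1] = 1/5;  [(z - 5)^2] = -1/50;  [(z - 5)^3] = 1/375.

(z - 5)^3/375 - (z - 5)^2/50 + (z - 5)/5 + ln(5)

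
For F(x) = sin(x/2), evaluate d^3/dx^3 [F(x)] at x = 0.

From the series, [x^3] F = -1/48; multiply by 3! = 6 to get -1/8.

-1/8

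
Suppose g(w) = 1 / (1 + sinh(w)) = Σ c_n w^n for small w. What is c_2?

1

Expand as Σ (-1)^k u^k with u equal to the inner function's series.
g(0) = 1
g′(0) = -1
g′′(0) = 2
So c_2 = g′′(0)/2! = 1.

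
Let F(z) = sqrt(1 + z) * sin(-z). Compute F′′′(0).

7/4

Write out both Maclaurin series and multiply, keeping only the needed powers.
The coefficient of z^3 in the expansion is 7/24, so F′′′(0) = 3! * (7/24) = 7/4.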